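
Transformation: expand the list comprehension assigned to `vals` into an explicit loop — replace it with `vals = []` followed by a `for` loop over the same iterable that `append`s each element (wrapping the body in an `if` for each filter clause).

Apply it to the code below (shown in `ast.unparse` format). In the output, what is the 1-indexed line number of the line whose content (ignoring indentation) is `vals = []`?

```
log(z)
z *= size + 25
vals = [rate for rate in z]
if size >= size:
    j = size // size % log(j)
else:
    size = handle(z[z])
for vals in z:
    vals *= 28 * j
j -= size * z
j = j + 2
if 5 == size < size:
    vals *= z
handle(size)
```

Transformed code:
log(z)
z *= size + 25
vals = []
for rate in z:
    vals.append(rate)
if size >= size:
    j = size // size % log(j)
else:
    size = handle(z[z])
for vals in z:
    vals *= 28 * j
j -= size * z
j = j + 2
if 5 == size < size:
    vals *= z
handle(size)

3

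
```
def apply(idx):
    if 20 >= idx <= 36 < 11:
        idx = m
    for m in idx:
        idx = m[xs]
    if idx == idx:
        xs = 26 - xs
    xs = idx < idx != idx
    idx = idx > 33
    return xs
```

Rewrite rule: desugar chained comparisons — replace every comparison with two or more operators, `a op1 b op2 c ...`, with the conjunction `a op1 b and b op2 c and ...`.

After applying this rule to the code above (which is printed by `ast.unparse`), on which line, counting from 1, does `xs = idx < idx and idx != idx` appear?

8

Transformed code:
def apply(idx):
    if 20 >= idx and idx <= 36 and (36 < 11):
        idx = m
    for m in idx:
        idx = m[xs]
    if idx == idx:
        xs = 26 - xs
    xs = idx < idx and idx != idx
    idx = idx > 33
    return xs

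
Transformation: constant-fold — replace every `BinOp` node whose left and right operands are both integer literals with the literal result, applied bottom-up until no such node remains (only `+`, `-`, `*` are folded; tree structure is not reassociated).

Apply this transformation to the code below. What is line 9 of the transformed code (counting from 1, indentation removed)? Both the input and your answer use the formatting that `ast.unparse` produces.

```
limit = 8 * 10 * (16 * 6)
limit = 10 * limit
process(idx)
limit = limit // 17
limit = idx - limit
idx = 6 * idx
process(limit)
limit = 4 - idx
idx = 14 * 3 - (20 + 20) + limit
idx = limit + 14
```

Transformed code:
limit = 7680
limit = 10 * limit
process(idx)
limit = limit // 17
limit = idx - limit
idx = 6 * idx
process(limit)
limit = 4 - idx
idx = 2 + limit
idx = limit + 14

idx = 2 + limit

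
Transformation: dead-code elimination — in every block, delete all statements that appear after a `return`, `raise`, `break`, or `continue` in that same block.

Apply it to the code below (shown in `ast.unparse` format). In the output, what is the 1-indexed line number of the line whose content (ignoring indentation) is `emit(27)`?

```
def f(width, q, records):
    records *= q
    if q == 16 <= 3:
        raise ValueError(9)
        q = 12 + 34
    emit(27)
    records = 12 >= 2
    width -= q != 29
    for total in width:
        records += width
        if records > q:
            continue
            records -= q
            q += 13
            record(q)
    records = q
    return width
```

Transformed code:
def f(width, q, records):
    records *= q
    if q == 16 <= 3:
        raise ValueError(9)
    emit(27)
    records = 12 >= 2
    width -= q != 29
    for total in width:
        records += width
        if records > q:
            continue
    records = q
    return width

5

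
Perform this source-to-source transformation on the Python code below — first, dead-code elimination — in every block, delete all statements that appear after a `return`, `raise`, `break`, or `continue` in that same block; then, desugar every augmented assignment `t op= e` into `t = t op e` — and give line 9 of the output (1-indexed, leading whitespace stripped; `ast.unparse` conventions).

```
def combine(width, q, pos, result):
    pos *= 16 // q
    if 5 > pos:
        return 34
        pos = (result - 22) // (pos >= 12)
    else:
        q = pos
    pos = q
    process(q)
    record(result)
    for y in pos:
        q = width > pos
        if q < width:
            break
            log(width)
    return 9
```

Transformed code:
def combine(width, q, pos, result):
    pos = pos * (16 // q)
    if 5 > pos:
        return 34
    else:
        q = pos
    pos = q
    process(q)
    record(result)
    for y in pos:
        q = width > pos
        if q < width:
            break
    return 9

record(result)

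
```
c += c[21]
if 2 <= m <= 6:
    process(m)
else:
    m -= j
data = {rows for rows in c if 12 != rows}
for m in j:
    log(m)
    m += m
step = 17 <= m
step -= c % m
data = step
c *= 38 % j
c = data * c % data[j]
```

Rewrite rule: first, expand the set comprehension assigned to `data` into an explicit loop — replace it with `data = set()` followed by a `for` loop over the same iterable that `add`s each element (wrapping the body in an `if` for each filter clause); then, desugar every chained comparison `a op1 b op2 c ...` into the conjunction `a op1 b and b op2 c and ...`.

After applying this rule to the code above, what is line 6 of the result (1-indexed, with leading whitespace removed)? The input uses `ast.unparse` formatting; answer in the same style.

data = set()

Transformed code:
c += c[21]
if 2 <= m and m <= 6:
    process(m)
else:
    m -= j
data = set()
for rows in c:
    if 12 != rows:
        data.add(rows)
for m in j:
    log(m)
    m += m
step = 17 <= m
step -= c % m
data = step
c *= 38 % j
c = data * c % data[j]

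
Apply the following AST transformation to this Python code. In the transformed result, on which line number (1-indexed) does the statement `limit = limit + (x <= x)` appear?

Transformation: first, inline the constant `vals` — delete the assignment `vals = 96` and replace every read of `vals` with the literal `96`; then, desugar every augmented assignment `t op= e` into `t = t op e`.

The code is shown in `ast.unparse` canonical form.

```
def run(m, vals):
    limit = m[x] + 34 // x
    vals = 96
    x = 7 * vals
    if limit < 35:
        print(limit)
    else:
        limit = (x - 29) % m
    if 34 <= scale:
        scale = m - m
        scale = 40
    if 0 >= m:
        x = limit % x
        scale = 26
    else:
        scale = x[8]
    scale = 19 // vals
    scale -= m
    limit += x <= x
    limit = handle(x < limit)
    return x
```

18

Transformed code:
def run(m, vals):
    limit = m[x] + 34 // x
    x = 7 * 96
    if limit < 35:
        print(limit)
    else:
        limit = (x - 29) % m
    if 34 <= scale:
        scale = m - m
        scale = 40
    if 0 >= m:
        x = limit % x
        scale = 26
    else:
        scale = x[8]
    scale = 19 // 96
    scale = scale - m
    limit = limit + (x <= x)
    limit = handle(x < limit)
    return x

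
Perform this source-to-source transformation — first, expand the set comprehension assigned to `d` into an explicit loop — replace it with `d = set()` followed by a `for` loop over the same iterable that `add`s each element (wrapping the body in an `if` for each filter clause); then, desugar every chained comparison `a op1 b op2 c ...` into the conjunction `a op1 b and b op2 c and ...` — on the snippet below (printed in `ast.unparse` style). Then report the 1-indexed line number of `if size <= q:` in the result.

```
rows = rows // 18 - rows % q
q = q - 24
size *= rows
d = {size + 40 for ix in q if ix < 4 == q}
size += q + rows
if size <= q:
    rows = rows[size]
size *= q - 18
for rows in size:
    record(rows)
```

Transformed code:
rows = rows // 18 - rows % q
q = q - 24
size *= rows
d = set()
for ix in q:
    if ix < 4 and 4 == q:
        d.add(size + 40)
size += q + rows
if size <= q:
    rows = rows[size]
size *= q - 18
for rows in size:
    record(rows)

9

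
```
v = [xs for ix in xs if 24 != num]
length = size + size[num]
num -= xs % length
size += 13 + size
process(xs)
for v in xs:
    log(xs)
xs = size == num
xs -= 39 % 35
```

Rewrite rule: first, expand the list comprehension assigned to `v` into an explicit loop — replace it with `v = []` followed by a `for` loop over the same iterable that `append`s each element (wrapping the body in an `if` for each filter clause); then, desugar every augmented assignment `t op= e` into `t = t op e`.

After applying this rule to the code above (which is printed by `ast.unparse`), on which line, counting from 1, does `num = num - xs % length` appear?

6

Transformed code:
v = []
for ix in xs:
    if 24 != num:
        v.append(xs)
length = size + size[num]
num = num - xs % length
size = size + (13 + size)
process(xs)
for v in xs:
    log(xs)
xs = size == num
xs = xs - 39 % 35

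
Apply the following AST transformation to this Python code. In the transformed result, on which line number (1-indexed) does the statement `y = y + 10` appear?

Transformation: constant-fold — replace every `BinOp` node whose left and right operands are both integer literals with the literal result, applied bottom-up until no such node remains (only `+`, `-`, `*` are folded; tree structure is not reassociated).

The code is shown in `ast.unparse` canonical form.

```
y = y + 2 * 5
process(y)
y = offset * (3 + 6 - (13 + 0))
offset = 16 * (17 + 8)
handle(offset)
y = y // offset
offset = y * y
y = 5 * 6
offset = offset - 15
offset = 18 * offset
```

Transformed code:
y = y + 10
process(y)
y = offset * -4
offset = 400
handle(offset)
y = y // offset
offset = y * y
y = 30
offset = offset - 15
offset = 18 * offset

1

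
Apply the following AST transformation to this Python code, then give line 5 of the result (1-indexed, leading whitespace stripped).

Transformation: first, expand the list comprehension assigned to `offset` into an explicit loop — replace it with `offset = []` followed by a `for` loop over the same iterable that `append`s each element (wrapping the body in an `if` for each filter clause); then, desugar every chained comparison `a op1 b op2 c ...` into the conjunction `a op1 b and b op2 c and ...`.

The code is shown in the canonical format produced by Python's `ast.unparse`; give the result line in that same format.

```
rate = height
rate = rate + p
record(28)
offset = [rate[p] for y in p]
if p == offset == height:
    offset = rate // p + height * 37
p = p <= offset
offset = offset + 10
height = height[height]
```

Transformed code:
rate = height
rate = rate + p
record(28)
offset = []
for y in p:
    offset.append(rate[p])
if p == offset and offset == height:
    offset = rate // p + height * 37
p = p <= offset
offset = offset + 10
height = height[height]

for y in p:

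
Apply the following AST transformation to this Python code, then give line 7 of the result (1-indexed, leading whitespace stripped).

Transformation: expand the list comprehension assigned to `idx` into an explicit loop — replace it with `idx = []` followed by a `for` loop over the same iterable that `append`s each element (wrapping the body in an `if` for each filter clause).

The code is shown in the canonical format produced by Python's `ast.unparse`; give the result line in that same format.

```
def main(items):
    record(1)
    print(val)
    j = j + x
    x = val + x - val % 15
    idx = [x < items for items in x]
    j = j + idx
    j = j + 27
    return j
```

Transformed code:
def main(items):
    record(1)
    print(val)
    j = j + x
    x = val + x - val % 15
    idx = []
    for items in x:
        idx.append(x < items)
    j = j + idx
    j = j + 27
    return j

for items in x:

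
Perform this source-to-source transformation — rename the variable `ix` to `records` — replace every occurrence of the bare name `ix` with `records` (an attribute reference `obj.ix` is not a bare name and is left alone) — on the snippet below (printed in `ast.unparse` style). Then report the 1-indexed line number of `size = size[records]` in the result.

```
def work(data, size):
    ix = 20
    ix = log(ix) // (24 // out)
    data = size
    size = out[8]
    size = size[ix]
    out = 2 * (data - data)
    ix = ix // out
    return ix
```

Transformed code:
def work(data, size):
    records = 20
    records = log(records) // (24 // out)
    data = size
    size = out[8]
    size = size[records]
    out = 2 * (data - data)
    records = records // out
    return records

6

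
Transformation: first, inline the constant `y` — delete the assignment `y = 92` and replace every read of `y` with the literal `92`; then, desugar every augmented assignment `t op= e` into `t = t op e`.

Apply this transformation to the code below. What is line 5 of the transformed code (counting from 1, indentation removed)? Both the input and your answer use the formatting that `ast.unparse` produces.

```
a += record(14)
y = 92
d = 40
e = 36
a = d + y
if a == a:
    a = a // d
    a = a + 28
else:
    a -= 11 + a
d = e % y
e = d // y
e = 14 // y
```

if a == a:

Transformed code:
a = a + record(14)
d = 40
e = 36
a = d + 92
if a == a:
    a = a // d
    a = a + 28
else:
    a = a - (11 + a)
d = e % 92
e = d // 92
e = 14 // 92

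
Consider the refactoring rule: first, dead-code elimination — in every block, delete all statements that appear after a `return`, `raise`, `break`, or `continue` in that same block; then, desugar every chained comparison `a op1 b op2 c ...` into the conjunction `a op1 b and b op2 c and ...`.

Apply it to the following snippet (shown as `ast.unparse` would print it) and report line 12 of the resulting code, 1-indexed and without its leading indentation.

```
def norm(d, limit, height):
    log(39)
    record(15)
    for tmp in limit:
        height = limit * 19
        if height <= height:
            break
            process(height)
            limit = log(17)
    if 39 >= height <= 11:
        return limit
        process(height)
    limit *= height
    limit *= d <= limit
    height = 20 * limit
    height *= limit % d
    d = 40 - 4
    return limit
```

height = 20 * limit

Transformed code:
def norm(d, limit, height):
    log(39)
    record(15)
    for tmp in limit:
        height = limit * 19
        if height <= height:
            break
    if 39 >= height and height <= 11:
        return limit
    limit *= height
    limit *= d <= limit
    height = 20 * limit
    height *= limit % d
    d = 40 - 4
    return limit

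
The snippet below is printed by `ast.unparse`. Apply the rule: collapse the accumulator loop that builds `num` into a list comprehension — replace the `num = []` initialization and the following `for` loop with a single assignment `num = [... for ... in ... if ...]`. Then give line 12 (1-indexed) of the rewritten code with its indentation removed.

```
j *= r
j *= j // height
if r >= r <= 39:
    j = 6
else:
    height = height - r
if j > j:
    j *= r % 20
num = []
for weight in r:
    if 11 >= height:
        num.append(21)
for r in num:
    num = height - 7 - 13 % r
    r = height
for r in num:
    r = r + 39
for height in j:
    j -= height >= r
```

Transformed code:
j *= r
j *= j // height
if r >= r <= 39:
    j = 6
else:
    height = height - r
if j > j:
    j *= r % 20
num = [21 for weight in r if 11 >= height]
for r in num:
    num = height - 7 - 13 % r
    r = height
for r in num:
    r = r + 39
for height in j:
    j -= height >= r

r = height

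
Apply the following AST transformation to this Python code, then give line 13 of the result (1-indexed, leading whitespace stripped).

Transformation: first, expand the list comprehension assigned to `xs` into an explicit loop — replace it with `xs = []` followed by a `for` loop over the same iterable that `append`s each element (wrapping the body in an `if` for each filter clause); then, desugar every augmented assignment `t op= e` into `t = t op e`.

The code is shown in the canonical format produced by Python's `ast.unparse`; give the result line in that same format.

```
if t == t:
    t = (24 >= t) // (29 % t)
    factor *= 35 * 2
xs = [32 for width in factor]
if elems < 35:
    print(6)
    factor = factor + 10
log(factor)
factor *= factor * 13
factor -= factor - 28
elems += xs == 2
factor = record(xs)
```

elems = elems + (xs == 2)

Transformed code:
if t == t:
    t = (24 >= t) // (29 % t)
    factor = factor * (35 * 2)
xs = []
for width in factor:
    xs.append(32)
if elems < 35:
    print(6)
    factor = factor + 10
log(factor)
factor = factor * (factor * 13)
factor = factor - (factor - 28)
elems = elems + (xs == 2)
factor = record(xs)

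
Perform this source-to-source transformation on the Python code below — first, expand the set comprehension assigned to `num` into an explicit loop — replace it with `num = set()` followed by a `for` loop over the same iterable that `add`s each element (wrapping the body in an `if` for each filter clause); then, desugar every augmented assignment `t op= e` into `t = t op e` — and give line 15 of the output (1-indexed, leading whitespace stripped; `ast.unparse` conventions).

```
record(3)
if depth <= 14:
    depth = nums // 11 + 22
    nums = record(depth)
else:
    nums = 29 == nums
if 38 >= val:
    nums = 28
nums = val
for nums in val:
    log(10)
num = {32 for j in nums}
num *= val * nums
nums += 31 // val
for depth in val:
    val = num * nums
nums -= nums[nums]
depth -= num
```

Transformed code:
record(3)
if depth <= 14:
    depth = nums // 11 + 22
    nums = record(depth)
else:
    nums = 29 == nums
if 38 >= val:
    nums = 28
nums = val
for nums in val:
    log(10)
num = set()
for j in nums:
    num.add(32)
num = num * (val * nums)
nums = nums + 31 // val
for depth in val:
    val = num * nums
nums = nums - nums[nums]
depth = depth - num

num = num * (val * nums)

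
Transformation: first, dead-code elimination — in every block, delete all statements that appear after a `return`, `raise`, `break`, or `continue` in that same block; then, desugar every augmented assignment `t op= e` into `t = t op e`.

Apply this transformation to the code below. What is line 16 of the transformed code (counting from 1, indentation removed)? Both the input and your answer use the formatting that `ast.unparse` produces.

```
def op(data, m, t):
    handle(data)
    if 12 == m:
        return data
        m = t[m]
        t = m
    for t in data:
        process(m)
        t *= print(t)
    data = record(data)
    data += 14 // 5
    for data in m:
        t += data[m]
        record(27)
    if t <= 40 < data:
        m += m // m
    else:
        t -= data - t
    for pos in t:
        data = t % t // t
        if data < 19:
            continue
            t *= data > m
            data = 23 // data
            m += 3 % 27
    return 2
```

t = t - (data - t)

Transformed code:
def op(data, m, t):
    handle(data)
    if 12 == m:
        return data
    for t in data:
        process(m)
        t = t * print(t)
    data = record(data)
    data = data + 14 // 5
    for data in m:
        t = t + data[m]
        record(27)
    if t <= 40 < data:
        m = m + m // m
    else:
        t = t - (data - t)
    for pos in t:
        data = t % t // t
        if data < 19:
            continue
    return 2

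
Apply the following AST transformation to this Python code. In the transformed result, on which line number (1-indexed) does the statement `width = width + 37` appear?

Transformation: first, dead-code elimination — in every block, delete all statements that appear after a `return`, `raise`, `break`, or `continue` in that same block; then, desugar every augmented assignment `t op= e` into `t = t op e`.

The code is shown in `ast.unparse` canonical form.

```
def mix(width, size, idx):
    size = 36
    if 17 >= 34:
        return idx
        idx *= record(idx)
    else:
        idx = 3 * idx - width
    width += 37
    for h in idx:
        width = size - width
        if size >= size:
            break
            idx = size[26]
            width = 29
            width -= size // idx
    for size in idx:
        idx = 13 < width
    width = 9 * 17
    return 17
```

7

Transformed code:
def mix(width, size, idx):
    size = 36
    if 17 >= 34:
        return idx
    else:
        idx = 3 * idx - width
    width = width + 37
    for h in idx:
        width = size - width
        if size >= size:
            break
    for size in idx:
        idx = 13 < width
    width = 9 * 17
    return 17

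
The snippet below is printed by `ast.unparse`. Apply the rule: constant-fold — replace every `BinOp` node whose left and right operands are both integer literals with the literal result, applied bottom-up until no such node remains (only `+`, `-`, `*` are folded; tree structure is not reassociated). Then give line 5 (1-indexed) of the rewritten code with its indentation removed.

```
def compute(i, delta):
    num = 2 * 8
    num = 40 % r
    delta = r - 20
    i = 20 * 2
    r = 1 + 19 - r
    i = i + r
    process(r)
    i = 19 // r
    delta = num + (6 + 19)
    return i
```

i = 40

Transformed code:
def compute(i, delta):
    num = 16
    num = 40 % r
    delta = r - 20
    i = 40
    r = 20 - r
    i = i + r
    process(r)
    i = 19 // r
    delta = num + 25
    return i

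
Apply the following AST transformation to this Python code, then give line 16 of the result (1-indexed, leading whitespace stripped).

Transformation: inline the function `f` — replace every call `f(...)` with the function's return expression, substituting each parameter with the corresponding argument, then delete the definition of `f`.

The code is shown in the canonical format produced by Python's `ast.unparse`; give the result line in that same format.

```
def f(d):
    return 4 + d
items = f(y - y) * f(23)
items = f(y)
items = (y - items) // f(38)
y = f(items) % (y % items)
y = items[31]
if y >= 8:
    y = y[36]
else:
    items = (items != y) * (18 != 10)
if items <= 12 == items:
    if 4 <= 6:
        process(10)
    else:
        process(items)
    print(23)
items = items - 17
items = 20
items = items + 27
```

items = items - 17

Transformed code:
items = (4 + (y - y)) * (4 + 23)
items = 4 + y
items = (y - items) // (4 + 38)
y = (4 + items) % (y % items)
y = items[31]
if y >= 8:
    y = y[36]
else:
    items = (items != y) * (18 != 10)
if items <= 12 == items:
    if 4 <= 6:
        process(10)
    else:
        process(items)
    print(23)
items = items - 17
items = 20
items = items + 27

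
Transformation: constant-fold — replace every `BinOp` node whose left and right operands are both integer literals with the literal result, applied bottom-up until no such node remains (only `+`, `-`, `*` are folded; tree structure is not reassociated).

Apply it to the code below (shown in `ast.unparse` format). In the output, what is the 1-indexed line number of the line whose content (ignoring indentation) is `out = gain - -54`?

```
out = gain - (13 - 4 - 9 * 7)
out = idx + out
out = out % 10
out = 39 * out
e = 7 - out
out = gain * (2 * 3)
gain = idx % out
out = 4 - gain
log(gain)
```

Transformed code:
out = gain - -54
out = idx + out
out = out % 10
out = 39 * out
e = 7 - out
out = gain * 6
gain = idx % out
out = 4 - gain
log(gain)

1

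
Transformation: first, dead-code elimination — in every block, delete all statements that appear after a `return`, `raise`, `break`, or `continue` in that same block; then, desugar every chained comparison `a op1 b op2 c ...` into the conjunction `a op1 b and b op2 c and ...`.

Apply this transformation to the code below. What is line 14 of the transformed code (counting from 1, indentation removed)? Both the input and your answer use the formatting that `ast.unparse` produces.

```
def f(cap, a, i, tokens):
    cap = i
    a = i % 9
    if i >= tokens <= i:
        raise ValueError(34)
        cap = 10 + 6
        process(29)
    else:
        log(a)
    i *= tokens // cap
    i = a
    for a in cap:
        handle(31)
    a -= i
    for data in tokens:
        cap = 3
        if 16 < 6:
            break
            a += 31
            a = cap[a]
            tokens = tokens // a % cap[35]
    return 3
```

cap = 3

Transformed code:
def f(cap, a, i, tokens):
    cap = i
    a = i % 9
    if i >= tokens and tokens <= i:
        raise ValueError(34)
    else:
        log(a)
    i *= tokens // cap
    i = a
    for a in cap:
        handle(31)
    a -= i
    for data in tokens:
        cap = 3
        if 16 < 6:
            break
    return 3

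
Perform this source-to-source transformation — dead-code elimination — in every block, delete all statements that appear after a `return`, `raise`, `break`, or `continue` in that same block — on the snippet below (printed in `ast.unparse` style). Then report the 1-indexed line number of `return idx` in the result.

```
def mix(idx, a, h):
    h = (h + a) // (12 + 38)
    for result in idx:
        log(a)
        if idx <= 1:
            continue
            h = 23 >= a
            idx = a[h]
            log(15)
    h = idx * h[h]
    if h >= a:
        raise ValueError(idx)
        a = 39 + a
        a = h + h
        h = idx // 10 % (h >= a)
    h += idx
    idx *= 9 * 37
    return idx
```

12

Transformed code:
def mix(idx, a, h):
    h = (h + a) // (12 + 38)
    for result in idx:
        log(a)
        if idx <= 1:
            continue
    h = idx * h[h]
    if h >= a:
        raise ValueError(idx)
    h += idx
    idx *= 9 * 37
    return idx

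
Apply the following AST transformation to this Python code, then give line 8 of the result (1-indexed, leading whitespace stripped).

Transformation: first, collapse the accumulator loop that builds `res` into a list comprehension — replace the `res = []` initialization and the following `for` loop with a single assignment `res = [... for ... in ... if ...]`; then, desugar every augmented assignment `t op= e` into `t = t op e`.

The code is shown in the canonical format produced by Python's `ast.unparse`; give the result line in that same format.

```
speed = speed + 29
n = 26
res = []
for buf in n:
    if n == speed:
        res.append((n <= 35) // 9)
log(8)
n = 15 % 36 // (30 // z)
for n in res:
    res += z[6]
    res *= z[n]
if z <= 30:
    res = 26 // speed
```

Transformed code:
speed = speed + 29
n = 26
res = [(n <= 35) // 9 for buf in n if n == speed]
log(8)
n = 15 % 36 // (30 // z)
for n in res:
    res = res + z[6]
    res = res * z[n]
if z <= 30:
    res = 26 // speed

res = res * z[n]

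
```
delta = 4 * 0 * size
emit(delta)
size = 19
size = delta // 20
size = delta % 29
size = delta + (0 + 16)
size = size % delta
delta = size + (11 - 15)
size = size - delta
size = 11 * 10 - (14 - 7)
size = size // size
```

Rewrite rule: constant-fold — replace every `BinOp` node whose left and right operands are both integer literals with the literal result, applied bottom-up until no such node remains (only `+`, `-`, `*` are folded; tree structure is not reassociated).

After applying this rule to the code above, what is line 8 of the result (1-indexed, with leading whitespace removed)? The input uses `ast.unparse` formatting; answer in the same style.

delta = size + -4

Transformed code:
delta = 0 * size
emit(delta)
size = 19
size = delta // 20
size = delta % 29
size = delta + 16
size = size % delta
delta = size + -4
size = size - delta
size = 103
size = size // size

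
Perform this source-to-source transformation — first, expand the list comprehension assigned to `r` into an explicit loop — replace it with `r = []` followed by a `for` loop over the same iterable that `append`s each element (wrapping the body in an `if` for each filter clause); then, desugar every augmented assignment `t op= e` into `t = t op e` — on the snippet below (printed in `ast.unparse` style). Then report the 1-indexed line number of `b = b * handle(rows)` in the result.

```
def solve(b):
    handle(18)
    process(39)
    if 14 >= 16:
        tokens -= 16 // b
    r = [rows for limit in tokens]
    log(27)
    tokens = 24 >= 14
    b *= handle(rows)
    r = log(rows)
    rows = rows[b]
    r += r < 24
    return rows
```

Transformed code:
def solve(b):
    handle(18)
    process(39)
    if 14 >= 16:
        tokens = tokens - 16 // b
    r = []
    for limit in tokens:
        r.append(rows)
    log(27)
    tokens = 24 >= 14
    b = b * handle(rows)
    r = log(rows)
    rows = rows[b]
    r = r + (r < 24)
    return rows

11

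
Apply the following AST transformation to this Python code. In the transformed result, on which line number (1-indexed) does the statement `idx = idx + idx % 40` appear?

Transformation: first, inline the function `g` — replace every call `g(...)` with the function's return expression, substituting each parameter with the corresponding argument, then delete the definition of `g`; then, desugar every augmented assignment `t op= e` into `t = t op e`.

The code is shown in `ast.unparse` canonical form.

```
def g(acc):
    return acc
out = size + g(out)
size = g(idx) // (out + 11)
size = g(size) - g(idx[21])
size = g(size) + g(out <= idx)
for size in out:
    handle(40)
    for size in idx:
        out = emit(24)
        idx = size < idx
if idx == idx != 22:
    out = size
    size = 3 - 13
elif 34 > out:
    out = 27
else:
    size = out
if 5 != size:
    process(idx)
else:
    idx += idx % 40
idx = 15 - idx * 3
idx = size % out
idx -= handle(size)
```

20

Transformed code:
out = size + out
size = idx // (out + 11)
size = size - idx[21]
size = size + (out <= idx)
for size in out:
    handle(40)
    for size in idx:
        out = emit(24)
        idx = size < idx
if idx == idx != 22:
    out = size
    size = 3 - 13
elif 34 > out:
    out = 27
else:
    size = out
if 5 != size:
    process(idx)
else:
    idx = idx + idx % 40
idx = 15 - idx * 3
idx = size % out
idx = idx - handle(size)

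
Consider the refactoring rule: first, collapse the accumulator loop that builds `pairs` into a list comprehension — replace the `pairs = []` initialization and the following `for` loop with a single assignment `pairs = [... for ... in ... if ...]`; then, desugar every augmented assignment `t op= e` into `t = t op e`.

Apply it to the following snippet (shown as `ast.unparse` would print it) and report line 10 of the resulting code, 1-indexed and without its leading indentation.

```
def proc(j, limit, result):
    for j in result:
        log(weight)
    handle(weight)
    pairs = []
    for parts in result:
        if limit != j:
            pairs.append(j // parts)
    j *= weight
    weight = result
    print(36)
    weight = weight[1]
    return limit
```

return limit

Transformed code:
def proc(j, limit, result):
    for j in result:
        log(weight)
    handle(weight)
    pairs = [j // parts for parts in result if limit != j]
    j = j * weight
    weight = result
    print(36)
    weight = weight[1]
    return limit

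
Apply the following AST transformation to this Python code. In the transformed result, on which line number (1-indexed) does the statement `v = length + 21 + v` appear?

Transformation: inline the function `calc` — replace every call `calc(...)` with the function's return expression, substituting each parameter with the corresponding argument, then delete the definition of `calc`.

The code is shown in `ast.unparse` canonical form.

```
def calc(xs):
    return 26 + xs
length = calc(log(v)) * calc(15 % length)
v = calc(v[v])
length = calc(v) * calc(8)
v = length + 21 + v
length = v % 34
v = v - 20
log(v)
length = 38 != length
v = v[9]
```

Transformed code:
length = (26 + log(v)) * (26 + 15 % length)
v = 26 + v[v]
length = (26 + v) * (26 + 8)
v = length + 21 + v
length = v % 34
v = v - 20
log(v)
length = 38 != length
v = v[9]

4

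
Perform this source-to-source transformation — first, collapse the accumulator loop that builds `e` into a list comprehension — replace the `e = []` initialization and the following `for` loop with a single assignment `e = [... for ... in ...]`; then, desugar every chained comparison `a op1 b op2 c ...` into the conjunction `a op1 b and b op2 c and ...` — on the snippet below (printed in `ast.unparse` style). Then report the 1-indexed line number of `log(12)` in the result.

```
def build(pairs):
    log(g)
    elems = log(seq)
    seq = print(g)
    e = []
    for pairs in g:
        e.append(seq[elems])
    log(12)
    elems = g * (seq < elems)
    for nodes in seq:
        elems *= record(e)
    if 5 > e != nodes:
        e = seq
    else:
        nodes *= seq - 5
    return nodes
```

Transformed code:
def build(pairs):
    log(g)
    elems = log(seq)
    seq = print(g)
    e = [seq[elems] for pairs in g]
    log(12)
    elems = g * (seq < elems)
    for nodes in seq:
        elems *= record(e)
    if 5 > e and e != nodes:
        e = seq
    else:
        nodes *= seq - 5
    return nodes

6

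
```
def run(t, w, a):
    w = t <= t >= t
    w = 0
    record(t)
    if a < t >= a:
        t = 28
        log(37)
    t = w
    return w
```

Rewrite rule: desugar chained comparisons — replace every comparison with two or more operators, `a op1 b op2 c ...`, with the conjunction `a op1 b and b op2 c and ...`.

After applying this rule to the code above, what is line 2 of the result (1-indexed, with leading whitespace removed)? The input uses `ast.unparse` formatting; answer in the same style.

Transformed code:
def run(t, w, a):
    w = t <= t and t >= t
    w = 0
    record(t)
    if a < t and t >= a:
        t = 28
        log(37)
    t = w
    return w

w = t <= t and t >= t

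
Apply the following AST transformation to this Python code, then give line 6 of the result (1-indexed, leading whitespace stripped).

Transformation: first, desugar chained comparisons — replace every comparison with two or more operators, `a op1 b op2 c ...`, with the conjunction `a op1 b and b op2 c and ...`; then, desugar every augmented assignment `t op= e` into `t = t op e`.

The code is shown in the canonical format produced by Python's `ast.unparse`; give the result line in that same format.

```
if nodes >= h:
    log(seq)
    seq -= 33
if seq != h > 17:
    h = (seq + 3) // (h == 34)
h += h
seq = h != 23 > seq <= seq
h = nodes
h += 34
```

h = h + h

Transformed code:
if nodes >= h:
    log(seq)
    seq = seq - 33
if seq != h and h > 17:
    h = (seq + 3) // (h == 34)
h = h + h
seq = h != 23 and 23 > seq and (seq <= seq)
h = nodes
h = h + 34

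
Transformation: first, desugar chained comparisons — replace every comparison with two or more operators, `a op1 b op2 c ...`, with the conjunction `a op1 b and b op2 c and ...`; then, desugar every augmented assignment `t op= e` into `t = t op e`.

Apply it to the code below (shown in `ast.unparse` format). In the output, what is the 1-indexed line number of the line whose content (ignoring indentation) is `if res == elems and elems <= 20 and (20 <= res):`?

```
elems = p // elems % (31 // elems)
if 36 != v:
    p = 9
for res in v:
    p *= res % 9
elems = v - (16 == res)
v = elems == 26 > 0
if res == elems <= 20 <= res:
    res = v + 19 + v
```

Transformed code:
elems = p // elems % (31 // elems)
if 36 != v:
    p = 9
for res in v:
    p = p * (res % 9)
elems = v - (16 == res)
v = elems == 26 and 26 > 0
if res == elems and elems <= 20 and (20 <= res):
    res = v + 19 + v

8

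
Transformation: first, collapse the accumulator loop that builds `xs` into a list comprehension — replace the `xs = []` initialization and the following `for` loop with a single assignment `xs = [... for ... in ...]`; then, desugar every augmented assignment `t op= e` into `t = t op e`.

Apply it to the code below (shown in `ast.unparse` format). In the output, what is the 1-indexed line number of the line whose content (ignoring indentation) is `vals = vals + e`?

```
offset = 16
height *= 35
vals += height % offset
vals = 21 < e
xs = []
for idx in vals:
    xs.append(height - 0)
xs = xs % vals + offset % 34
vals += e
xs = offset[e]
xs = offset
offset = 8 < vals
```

Transformed code:
offset = 16
height = height * 35
vals = vals + height % offset
vals = 21 < e
xs = [height - 0 for idx in vals]
xs = xs % vals + offset % 34
vals = vals + e
xs = offset[e]
xs = offset
offset = 8 < vals

7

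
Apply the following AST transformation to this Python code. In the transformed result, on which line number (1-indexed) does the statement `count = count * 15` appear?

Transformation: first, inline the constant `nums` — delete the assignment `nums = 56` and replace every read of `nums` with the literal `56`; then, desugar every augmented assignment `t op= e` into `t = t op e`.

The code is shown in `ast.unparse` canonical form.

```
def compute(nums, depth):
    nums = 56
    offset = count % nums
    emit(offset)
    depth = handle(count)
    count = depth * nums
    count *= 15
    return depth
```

6

Transformed code:
def compute(nums, depth):
    offset = count % 56
    emit(offset)
    depth = handle(count)
    count = depth * 56
    count = count * 15
    return depth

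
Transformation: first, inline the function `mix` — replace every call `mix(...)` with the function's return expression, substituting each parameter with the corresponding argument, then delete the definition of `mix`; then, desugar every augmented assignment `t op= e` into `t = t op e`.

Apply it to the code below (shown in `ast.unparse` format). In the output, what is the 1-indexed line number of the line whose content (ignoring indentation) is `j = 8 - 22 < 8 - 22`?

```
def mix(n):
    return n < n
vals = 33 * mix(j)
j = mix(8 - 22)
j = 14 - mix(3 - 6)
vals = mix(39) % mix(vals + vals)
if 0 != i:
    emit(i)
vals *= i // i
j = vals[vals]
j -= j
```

Transformed code:
vals = 33 * (j < j)
j = 8 - 22 < 8 - 22
j = 14 - (3 - 6 < 3 - 6)
vals = (39 < 39) % (vals + vals < vals + vals)
if 0 != i:
    emit(i)
vals = vals * (i // i)
j = vals[vals]
j = j - j

2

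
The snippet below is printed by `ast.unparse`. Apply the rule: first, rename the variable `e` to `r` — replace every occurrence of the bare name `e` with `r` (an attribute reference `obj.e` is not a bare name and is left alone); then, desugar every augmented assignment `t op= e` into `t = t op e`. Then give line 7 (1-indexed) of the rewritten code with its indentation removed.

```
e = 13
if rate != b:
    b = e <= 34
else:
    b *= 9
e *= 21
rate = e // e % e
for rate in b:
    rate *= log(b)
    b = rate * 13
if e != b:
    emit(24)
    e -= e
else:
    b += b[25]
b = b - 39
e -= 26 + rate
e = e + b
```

Transformed code:
r = 13
if rate != b:
    b = r <= 34
else:
    b = b * 9
r = r * 21
rate = r // r % r
for rate in b:
    rate = rate * log(b)
    b = rate * 13
if r != b:
    emit(24)
    r = r - r
else:
    b = b + b[25]
b = b - 39
r = r - (26 + rate)
r = r + b

rate = r // r % r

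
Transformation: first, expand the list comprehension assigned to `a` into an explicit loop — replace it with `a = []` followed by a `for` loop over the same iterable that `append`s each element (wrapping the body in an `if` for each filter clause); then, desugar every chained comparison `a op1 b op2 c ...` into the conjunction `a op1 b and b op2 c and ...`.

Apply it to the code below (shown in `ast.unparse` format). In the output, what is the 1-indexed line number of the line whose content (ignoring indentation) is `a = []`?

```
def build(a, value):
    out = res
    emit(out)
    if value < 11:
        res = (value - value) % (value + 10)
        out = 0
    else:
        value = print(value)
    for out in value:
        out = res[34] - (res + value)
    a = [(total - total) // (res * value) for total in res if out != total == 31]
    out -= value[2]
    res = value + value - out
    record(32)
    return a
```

11

Transformed code:
def build(a, value):
    out = res
    emit(out)
    if value < 11:
        res = (value - value) % (value + 10)
        out = 0
    else:
        value = print(value)
    for out in value:
        out = res[34] - (res + value)
    a = []
    for total in res:
        if out != total and total == 31:
            a.append((total - total) // (res * value))
    out -= value[2]
    res = value + value - out
    record(32)
    return a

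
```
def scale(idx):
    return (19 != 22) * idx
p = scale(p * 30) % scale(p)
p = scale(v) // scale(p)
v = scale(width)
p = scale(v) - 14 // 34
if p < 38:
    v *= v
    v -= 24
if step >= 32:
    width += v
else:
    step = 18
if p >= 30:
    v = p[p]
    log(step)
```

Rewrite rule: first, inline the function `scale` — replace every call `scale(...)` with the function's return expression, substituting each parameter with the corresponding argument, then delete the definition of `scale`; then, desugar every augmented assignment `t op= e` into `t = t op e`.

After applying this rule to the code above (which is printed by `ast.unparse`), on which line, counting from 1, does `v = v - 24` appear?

7

Transformed code:
p = (19 != 22) * (p * 30) % ((19 != 22) * p)
p = (19 != 22) * v // ((19 != 22) * p)
v = (19 != 22) * width
p = (19 != 22) * v - 14 // 34
if p < 38:
    v = v * v
    v = v - 24
if step >= 32:
    width = width + v
else:
    step = 18
if p >= 30:
    v = p[p]
    log(step)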